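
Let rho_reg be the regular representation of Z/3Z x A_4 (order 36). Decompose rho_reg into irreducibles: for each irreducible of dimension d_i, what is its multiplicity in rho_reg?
Each irreducible V_i of dimension d_i appears with multiplicity d_i, i.e. rho_reg = (direct sum over all irreducibles V_i) d_i V_i. The irreducible dimensions for Z/3Z x A_4 are 1, 1, 1, 1, 1, 1, 1, 1, 1, 3, 3, 3: 9 irreducibles of dimension 1, each with multiplicity 1; 3 irreducibles of dimension 3, each with multiplicity 3. Total dimension 9*1*1 + 3*3*3 = 36 = |G|.

Why: General theorem: in the regular representation of a finite group G, each irreducible appears with multiplicity equal to its dimension. Check: dim(rho_reg) = sum d_i^2 = 1 + 1 + 1 + 1 + 1 + 1 + 1 + 1 + 1 + 9 + 9 + 9 = 36 = |G|.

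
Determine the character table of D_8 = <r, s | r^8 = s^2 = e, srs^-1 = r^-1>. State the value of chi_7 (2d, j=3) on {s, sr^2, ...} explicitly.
Conjugacy classes: {e} of size 1, {r^4} of size 1, {r^1, r^7} of size 2, {r^2, r^6} of size 2, {r^3, r^5} of size 2, {s, sr^2, ...} of size 4, {sr, sr^3, ...} of size 4.
Character table:
  irrep \ class              {e} (size 1)  {r^4} (size 1)  {r^1, r^7} (size 2)  {r^2, r^6} (size 2)  {r^3, r^5} (size 2)  {s, sr^2, ...} (size 4)  {sr, sr^3, ...} (size 4)
  chi_1 (triv)               1             1               1                    1                    1                    1                        1                       
  chi_2 (sign: r->1, s->-1)  1             1               1                    1                    1                    -1                       -1                      
  chi_3 (r->-1, s->1)        1             1               -1                   1                    -1                   1                        -1                      
  chi_4 (r->-1, s->-1)       1             1               -1                   1                    -1                   -1                       1                       
  chi_5 (2d, j=1)            2             -2              sqrt(2)              0                    -sqrt(2)             0                        0                       
  chi_6 (2d, j=2)            2             2               0                    -2                   0                    0                        0                       
  chi_7 (2d, j=3)            2             -2              -sqrt(2)             0                    sqrt(2)              0                        0                       

Spot check: chi_7 (2d, j=3) on {s, sr^2, ...} = 0.

Details: D_8 has order 2*8 = 16 with 7 conjugacy classes, hence 7 irreducibles. Sum of squared dims 1 + 1 + 1 + 1 + 4 + 4 + 4 = 16 = |G|. Linear characters come from the abelianisation; the 2-dimensional irreps have character r^k -> 2*cos(2*pi*j*k/8), reflections -> 0.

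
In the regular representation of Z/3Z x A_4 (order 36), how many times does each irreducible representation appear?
Each irreducible V_i of dimension d_i appears with multiplicity d_i, i.e. rho_reg = (direct sum over all irreducibles V_i) d_i V_i. The irreducible dimensions for Z/3Z x A_4 are 1, 1, 1, 1, 1, 1, 1, 1, 1, 3, 3, 3: 9 irreducibles of dimension 1, each with multiplicity 1; 3 irreducibles of dimension 3, each with multiplicity 3. Total dimension 9*1*1 + 3*3*3 = 36 = |G|.

Details: General theorem: in the regular representation of a finite group G, each irreducible appears with multiplicity equal to its dimension. Check: dim(rho_reg) = sum d_i^2 = 1 + 1 + 1 + 1 + 1 + 1 + 1 + 1 + 1 + 9 + 9 + 9 = 36 = |G|.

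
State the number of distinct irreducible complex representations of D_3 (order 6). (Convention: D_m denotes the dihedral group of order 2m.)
3

Justification: The number of irreducible complex representations of a finite group equals its number of conjugacy classes. D_3 has 3 conjugacy classes ((n+3)/2 for n odd), so D_3 (order 6) has exactly 3 irreducible complex representations.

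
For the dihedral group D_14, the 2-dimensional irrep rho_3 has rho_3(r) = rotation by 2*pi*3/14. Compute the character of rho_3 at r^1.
chi_{rho_3}(r^1) = 2*cos(2*pi*3*1/14) = 2*cos(3*pi/7)

Why: rho_3(r^1) is rotation by angle 2*pi*3*1/14, whose trace is 2*cos(2*pi*3*1/14) = 2*cos(3*pi/7).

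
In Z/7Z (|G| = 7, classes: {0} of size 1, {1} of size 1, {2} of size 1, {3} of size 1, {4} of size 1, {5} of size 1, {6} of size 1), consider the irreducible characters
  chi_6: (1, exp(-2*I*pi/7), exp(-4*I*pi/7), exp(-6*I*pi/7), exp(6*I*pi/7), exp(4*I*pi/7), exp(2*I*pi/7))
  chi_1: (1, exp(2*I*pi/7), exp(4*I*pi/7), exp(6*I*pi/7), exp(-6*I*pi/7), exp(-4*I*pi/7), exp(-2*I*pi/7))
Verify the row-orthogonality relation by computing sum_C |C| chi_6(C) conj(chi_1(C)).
Sum = 0; so <chi_6, chi_1> = 0 (distinct irreducibles are orthogonal).

Compute term by term over conjugacy classes (|C| * chi_6(C) * conj(chi_1(C))):
  1*(1)*conj(1) + 1*(exp(-2*I*pi/7))*conj(exp(2*I*pi/7)) + 1*(exp(-4*I*pi/7))*conj(exp(4*I*pi/7)) + 1*(exp(-6*I*pi/7))*conj(exp(6*I*pi/7)) + 1*(exp(6*I*pi/7))*conj(exp(-6*I*pi/7)) + 1*(exp(4*I*pi/7))*conj(exp(-4*I*pi/7)) + 1*(exp(2*I*pi/7))*conj(exp(-2*I*pi/7))
  = (1) + (exp(-4*I*pi/7)) + (exp(6*I*pi/7)) + (exp(2*I*pi/7)) + (exp(-2*I*pi/7)) + (exp(-6*I*pi/7)) + (exp(4*I*pi/7))
  = 0.
(Exp terms are combined using exp(i*s)*conj(exp(i*t)) = exp(i*(s-t)), and sums of them are collapsed using the identity that for every m > 1 the m distinct m-th roots of unity sum to 0, e.g. 1 + exp(2*I*pi/3) + exp(-2*I*pi/3) = 0.)
Dividing by |G| = 7 gives 0/7 = 0, matching the row-orthogonality relation <chi_6, chi_1> = [chi_6 = chi_1].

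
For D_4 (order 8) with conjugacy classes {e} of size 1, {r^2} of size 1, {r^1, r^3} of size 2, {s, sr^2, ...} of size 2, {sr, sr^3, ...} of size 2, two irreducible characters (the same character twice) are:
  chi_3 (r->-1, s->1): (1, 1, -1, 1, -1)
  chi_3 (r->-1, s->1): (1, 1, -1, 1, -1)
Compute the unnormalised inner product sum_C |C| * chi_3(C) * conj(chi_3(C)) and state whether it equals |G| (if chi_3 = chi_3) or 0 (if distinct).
Sum = 8 = |G| = 8; so <chi_3, chi_3> = 1 (norm-1 confirms irreducibility).

Explanation: Compute term by term over conjugacy classes (|C| * chi_3(C) * conj(chi_3(C))):
  1*(1)*conj(1) + 1*(1)*conj(1) + 2*(-1)*conj(-1) + 2*(1)*conj(1) + 2*(-1)*conj(-1)
  = (1) + (1) + (2) + (2) + (2)
  = 8.
Dividing by |G| = 8 gives 8/8 = 1, matching the row-orthogonality relation <chi_3, chi_3> = [chi_3 = chi_3].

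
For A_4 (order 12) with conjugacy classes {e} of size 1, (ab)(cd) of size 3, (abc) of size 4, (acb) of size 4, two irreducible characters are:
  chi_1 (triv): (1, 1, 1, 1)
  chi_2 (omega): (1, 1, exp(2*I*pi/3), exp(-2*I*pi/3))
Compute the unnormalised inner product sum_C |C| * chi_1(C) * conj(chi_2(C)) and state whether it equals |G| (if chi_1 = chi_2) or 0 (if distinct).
Sum = 0; so <chi_1, chi_2> = 0 (distinct irreducibles are orthogonal).

Explanation: Compute term by term over conjugacy classes (|C| * chi_1(C) * conj(chi_2(C))):
  1*(1)*conj(1) + 3*(1)*conj(1) + 4*(1)*conj(exp(2*I*pi/3)) + 4*(1)*conj(exp(-2*I*pi/3))
  = (1) + (3) + (4*exp(-2*I*pi/3)) + (4*exp(2*I*pi/3))
  = 0.
(Exp terms are combined using exp(i*s)*conj(exp(i*t)) = exp(i*(s-t)), and sums of them are collapsed using the identity that for every m > 1 the m distinct m-th roots of unity sum to 0, e.g. 1 + exp(2*I*pi/3) + exp(-2*I*pi/3) = 0.)
Dividing by |G| = 12 gives 0/12 = 0, matching the row-orthogonality relation <chi_1, chi_2> = [chi_1 = chi_2].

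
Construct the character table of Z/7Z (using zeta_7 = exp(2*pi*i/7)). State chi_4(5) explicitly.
Character table of Z/7Z (irreps indexed chi_0,...,chi_6 with chi_k(m) = zeta_7^(k*m), zeta_7 = exp(2*pi*i/7)):
  irrep \ class  {0} (size 1)  {1} (size 1)    {2} (size 1)    {3} (size 1)    {4} (size 1)    {5} (size 1)    {6} (size 1)  
  chi_0          1             1               1               1               1               1               1             
  chi_1          1             exp(2*I*pi/7)   exp(4*I*pi/7)   exp(6*I*pi/7)   exp(-6*I*pi/7)  exp(-4*I*pi/7)  exp(-2*I*pi/7)
  chi_2          1             exp(4*I*pi/7)   exp(-6*I*pi/7)  exp(-2*I*pi/7)  exp(2*I*pi/7)   exp(6*I*pi/7)   exp(-4*I*pi/7)
  chi_3          1             exp(6*I*pi/7)   exp(-2*I*pi/7)  exp(4*I*pi/7)   exp(-4*I*pi/7)  exp(2*I*pi/7)   exp(-6*I*pi/7)
  chi_4          1             exp(-6*I*pi/7)  exp(2*I*pi/7)   exp(-4*I*pi/7)  exp(4*I*pi/7)   exp(-2*I*pi/7)  exp(6*I*pi/7) 
  chi_5          1             exp(-4*I*pi/7)  exp(6*I*pi/7)   exp(2*I*pi/7)   exp(-2*I*pi/7)  exp(-6*I*pi/7)  exp(4*I*pi/7) 
  chi_6          1             exp(-2*I*pi/7)  exp(-4*I*pi/7)  exp(-6*I*pi/7)  exp(6*I*pi/7)   exp(4*I*pi/7)   exp(2*I*pi/7) 

Spot check: chi_4(5) = zeta_7^(4*5) = zeta_7^20 = exp(-2*I*pi/7).

Proof sketch: Z/7Z is abelian, so all 7 irreducible complex representations are 1-dimensional. They are given by chi_k(m) = zeta_7^(k*m) for k = 0,...,6. Row orthogonality: sum_m chi_k(m) conj(chi_l(m)) = 7 * [k = l].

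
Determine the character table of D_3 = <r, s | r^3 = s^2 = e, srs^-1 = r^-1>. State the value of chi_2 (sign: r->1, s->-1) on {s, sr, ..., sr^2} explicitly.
Conjugacy classes: {e} of size 1, {r^1, r^2} of size 2, {s, sr, ..., sr^2} of size 3.
Character table:
  irrep \ class              {e} (size 1)  {r^1, r^2} (size 2)  {s, sr, ..., sr^2} (size 3)
  chi_1 (triv)               1             1                    1                          
  chi_2 (sign: r->1, s->-1)  1             1                    -1                         
  chi_3 (2d, j=1)            2             -1                   0                          

Spot check: chi_2 (sign: r->1, s->-1) on {s, sr, ..., sr^2} = -1.

Argument: D_3 has order 2*3 = 6 with 3 conjugacy classes, hence 3 irreducibles. Sum of squared dims 1 + 1 + 4 = 6 = |G|. Linear characters come from the abelianisation; the 2-dimensional irreps have character r^k -> 2*cos(2*pi*j*k/3), reflections -> 0.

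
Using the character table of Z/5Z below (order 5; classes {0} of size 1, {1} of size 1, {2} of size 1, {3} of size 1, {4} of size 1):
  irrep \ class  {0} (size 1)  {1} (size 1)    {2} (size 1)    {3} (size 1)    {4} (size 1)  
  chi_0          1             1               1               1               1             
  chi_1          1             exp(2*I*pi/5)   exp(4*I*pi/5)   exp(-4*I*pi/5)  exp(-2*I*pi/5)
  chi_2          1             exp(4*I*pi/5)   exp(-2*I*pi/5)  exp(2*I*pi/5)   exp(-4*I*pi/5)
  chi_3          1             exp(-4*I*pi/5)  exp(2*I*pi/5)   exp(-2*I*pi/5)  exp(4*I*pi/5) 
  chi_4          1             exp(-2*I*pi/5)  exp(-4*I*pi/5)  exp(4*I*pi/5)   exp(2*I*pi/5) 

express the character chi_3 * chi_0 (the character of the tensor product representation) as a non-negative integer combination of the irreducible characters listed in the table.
chi_3 tensor chi_0 = chi_3 (all other irreducibles have multiplicity 0).

Working: The character of a tensor product is the pointwise product (chi_3 * chi_0)(C) = chi_3(C) * chi_0(C):
  {0}: (1)*(1), {1}: (exp(-4*I*pi/5))*(1), {2}: (exp(2*I*pi/5))*(1), {3}: (exp(-2*I*pi/5))*(1), {4}: (exp(4*I*pi/5))*(1)
so (chi_3 * chi_0) takes values
  {0} -> 1, {1} -> exp(-4*I*pi/5), {2} -> exp(2*I*pi/5), {3} -> exp(-2*I*pi/5), {4} -> exp(4*I*pi/5).
Now take the inner product of this character with each irreducible chi from the table, <chi_3*chi_0, chi> = (1/5) sum_C |C| (chi_3*chi_0)(C) conj(chi(C)):
  <chi_3*chi_0, chi_0> = (1/5)[1*(1)*conj(1) + 1*(exp(-4*I*pi/5))*conj(1) + 1*(exp(2*I*pi/5))*conj(1) + 1*(exp(-2*I*pi/5))*conj(1) + 1*(exp(4*I*pi/5))*conj(1)]
      = (1/5)[(1) + (exp(-4*I*pi/5)) + (exp(2*I*pi/5)) + (exp(-2*I*pi/5)) + (exp(4*I*pi/5))] = 0/5 = 0
  <chi_3*chi_0, chi_1> = (1/5)[1*(1)*conj(1) + 1*(exp(-4*I*pi/5))*conj(exp(2*I*pi/5)) + 1*(exp(2*I*pi/5))*conj(exp(4*I*pi/5)) + 1*(exp(-2*I*pi/5))*conj(exp(-4*I*pi/5)) + 1*(exp(4*I*pi/5))*conj(exp(-2*I*pi/5))]
      = (1/5)[(1) + (exp(4*I*pi/5)) + (exp(-2*I*pi/5)) + (exp(2*I*pi/5)) + (exp(-4*I*pi/5))] = 0/5 = 0
  <chi_3*chi_0, chi_2> = (1/5)[1*(1)*conj(1) + 1*(exp(-4*I*pi/5))*conj(exp(4*I*pi/5)) + 1*(exp(2*I*pi/5))*conj(exp(-2*I*pi/5)) + 1*(exp(-2*I*pi/5))*conj(exp(2*I*pi/5)) + 1*(exp(4*I*pi/5))*conj(exp(-4*I*pi/5))]
      = (1/5)[(1) + (exp(2*I*pi/5)) + (exp(4*I*pi/5)) + (exp(-4*I*pi/5)) + (exp(-2*I*pi/5))] = 0/5 = 0
  <chi_3*chi_0, chi_3> = (1/5)[1*(1)*conj(1) + 1*(exp(-4*I*pi/5))*conj(exp(-4*I*pi/5)) + 1*(exp(2*I*pi/5))*conj(exp(2*I*pi/5)) + 1*(exp(-2*I*pi/5))*conj(exp(-2*I*pi/5)) + 1*(exp(4*I*pi/5))*conj(exp(4*I*pi/5))]
      = (1/5)[(1) + (1) + (1) + (1) + (1)] = 5/5 = 1
  <chi_3*chi_0, chi_4> = (1/5)[1*(1)*conj(1) + 1*(exp(-4*I*pi/5))*conj(exp(-2*I*pi/5)) + 1*(exp(2*I*pi/5))*conj(exp(-4*I*pi/5)) + 1*(exp(-2*I*pi/5))*conj(exp(4*I*pi/5)) + 1*(exp(4*I*pi/5))*conj(exp(2*I*pi/5))]
      = (1/5)[(1) + (exp(-2*I*pi/5)) + (exp(-4*I*pi/5)) + (exp(4*I*pi/5)) + (exp(2*I*pi/5))] = 0/5 = 0
(Exp terms are combined using exp(i*s)*conj(exp(i*t)) = exp(i*(s-t)), and sums of them are collapsed using the identity that for every m > 1 the m distinct m-th roots of unity sum to 0, e.g. 1 + exp(2*I*pi/3) + exp(-2*I*pi/3) = 0.)
Hence the multiplicities are chi_3: 1. Dimension check: dim(chi_3)*dim(chi_0) = 1*1 = 1 and sum (mult * dim) = 1*1 = 1.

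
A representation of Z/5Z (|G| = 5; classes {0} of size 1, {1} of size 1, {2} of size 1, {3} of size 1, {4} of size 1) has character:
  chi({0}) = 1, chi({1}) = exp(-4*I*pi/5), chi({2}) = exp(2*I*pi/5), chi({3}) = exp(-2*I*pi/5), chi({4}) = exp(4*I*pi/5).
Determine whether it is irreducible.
Irreducible: <chi, chi> = 1.

Explanation: <chi, chi> = (1/|G|) sum_C |C| * |chi(C)|^2 = (1/5)[1*|1|^2 + 1*|exp(-4*I*pi/5)|^2 + 1*|exp(2*I*pi/5)|^2 + 1*|exp(-2*I*pi/5)|^2 + 1*|exp(4*I*pi/5)|^2]
  = (1/5)[(1) + (1) + (1) + (1) + (1)] = 5/5 = 1.
(Exp terms are combined using exp(i*s)*conj(exp(i*t)) = exp(i*(s-t)), and sums of them are collapsed using the identity that for every m > 1 the m distinct m-th roots of unity sum to 0, e.g. 1 + exp(2*I*pi/3) + exp(-2*I*pi/3) = 0.)
A character is irreducible iff <chi, chi> = 1, so this representation is irreducible.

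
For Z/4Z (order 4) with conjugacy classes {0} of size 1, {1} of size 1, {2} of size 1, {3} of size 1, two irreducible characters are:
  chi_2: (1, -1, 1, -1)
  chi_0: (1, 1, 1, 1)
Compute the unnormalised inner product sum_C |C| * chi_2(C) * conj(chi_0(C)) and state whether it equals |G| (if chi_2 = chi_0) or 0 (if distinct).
Sum = 0; so <chi_2, chi_0> = 0 (distinct irreducibles are orthogonal).

Working: Compute term by term over conjugacy classes (|C| * chi_2(C) * conj(chi_0(C))):
  1*(1)*conj(1) + 1*(-1)*conj(1) + 1*(1)*conj(1) + 1*(-1)*conj(1)
  = (1) + (-1) + (1) + (-1)
  = 0.
(Exp terms are combined using exp(i*s)*conj(exp(i*t)) = exp(i*(s-t)), and sums of them are collapsed using the identity that for every m > 1 the m distinct m-th roots of unity sum to 0, e.g. 1 + exp(2*I*pi/3) + exp(-2*I*pi/3) = 0.)
Dividing by |G| = 4 gives 0/4 = 0, matching the row-orthogonality relation <chi_2, chi_0> = [chi_2 = chi_0].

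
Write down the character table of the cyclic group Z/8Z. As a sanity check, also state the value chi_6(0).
Character table of Z/8Z (irreps indexed chi_0,...,chi_7 with chi_k(m) = zeta_8^(k*m), zeta_8 = exp(2*pi*i/8)):
  irrep \ class  {0} (size 1)  {1} (size 1)    {2} (size 1)  {3} (size 1)    {4} (size 1)  {5} (size 1)    {6} (size 1)  {7} (size 1)  
  chi_0          1             1               1             1               1             1               1             1             
  chi_1          1             exp(I*pi/4)     I             exp(3*I*pi/4)   -1            exp(-3*I*pi/4)  -I            exp(-I*pi/4)  
  chi_2          1             I               -1            -I              1             I               -1            -I            
  chi_3          1             exp(3*I*pi/4)   -I            exp(I*pi/4)     -1            exp(-I*pi/4)    I             exp(-3*I*pi/4)
  chi_4          1             -1              1             -1              1             -1              1             -1            
  chi_5          1             exp(-3*I*pi/4)  I             exp(-I*pi/4)    -1            exp(I*pi/4)     -I            exp(3*I*pi/4) 
  chi_6          1             -I              -1            I               1             -I              -1            I             
  chi_7          1             exp(-I*pi/4)    -I            exp(-3*I*pi/4)  -1            exp(3*I*pi/4)   I             exp(I*pi/4)   

Spot check: chi_6(0) = zeta_8^(6*0) = zeta_8^0 = 1.

Derivation: Z/8Z is abelian, so all 8 irreducible complex representations are 1-dimensional. They are given by chi_k(m) = zeta_8^(k*m) for k = 0,...,7. Row orthogonality: sum_m chi_k(m) conj(chi_l(m)) = 8 * [k = l].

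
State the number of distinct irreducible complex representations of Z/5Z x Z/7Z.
35

Explanation: The number of irreducible complex representations of a finite group equals its number of conjugacy classes. Z/5Z x Z/7Z is abelian of order 35, so every element is its own conjugacy class: 35 classes, so Z/5Z x Z/7Z (order 35) has exactly 35 irreducible complex representations.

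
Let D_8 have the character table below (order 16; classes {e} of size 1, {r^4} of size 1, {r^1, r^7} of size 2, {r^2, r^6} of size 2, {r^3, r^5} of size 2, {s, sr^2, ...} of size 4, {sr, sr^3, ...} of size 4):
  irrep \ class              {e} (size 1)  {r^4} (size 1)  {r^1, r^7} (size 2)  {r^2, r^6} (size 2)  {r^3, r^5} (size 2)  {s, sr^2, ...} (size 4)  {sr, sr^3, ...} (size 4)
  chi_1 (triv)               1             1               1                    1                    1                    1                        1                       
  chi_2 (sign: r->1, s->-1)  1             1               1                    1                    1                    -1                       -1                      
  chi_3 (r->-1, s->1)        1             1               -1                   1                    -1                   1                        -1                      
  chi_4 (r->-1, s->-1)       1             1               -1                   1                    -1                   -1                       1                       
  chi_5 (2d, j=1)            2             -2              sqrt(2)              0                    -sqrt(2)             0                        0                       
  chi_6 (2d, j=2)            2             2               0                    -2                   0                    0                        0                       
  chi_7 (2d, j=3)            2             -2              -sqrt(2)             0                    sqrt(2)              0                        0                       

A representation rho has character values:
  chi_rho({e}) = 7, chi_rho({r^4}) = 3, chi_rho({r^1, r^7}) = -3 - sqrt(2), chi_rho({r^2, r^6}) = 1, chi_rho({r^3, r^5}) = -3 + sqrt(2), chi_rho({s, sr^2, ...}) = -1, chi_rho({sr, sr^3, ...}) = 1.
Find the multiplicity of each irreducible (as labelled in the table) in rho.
Multiplicities: chi_1: 0, chi_2: 0, chi_3: 1, chi_4: 2, chi_5: 0, chi_6: 1, chi_7: 1.

Explanation: Use <chi_rho, chi> = (1/|G|) sum_C |C| * chi_rho(C) * conj(chi(C)) with |G| = 16 for each irreducible chi in the table:
  <chi_rho, chi_1> = (1/16)[1*(7)*conj(1) + 1*(3)*conj(1) + 2*(-3 - sqrt(2))*conj(1) + 2*(1)*conj(1) + 2*(-3 + sqrt(2))*conj(1) + 4*(-1)*conj(1) + 4*(1)*conj(1)]
      = (1/16)[(7) + (3) + (-6 - 2*sqrt(2)) + (2) + (-6 + 2*sqrt(2)) + (-4) + (4)] = 0/16 = 0
  <chi_rho, chi_2> = (1/16)[1*(7)*conj(1) + 1*(3)*conj(1) + 2*(-3 - sqrt(2))*conj(1) + 2*(1)*conj(1) + 2*(-3 + sqrt(2))*conj(1) + 4*(-1)*conj(-1) + 4*(1)*conj(-1)]
      = (1/16)[(7) + (3) + (-6 - 2*sqrt(2)) + (2) + (-6 + 2*sqrt(2)) + (4) + (-4)] = 0/16 = 0
  <chi_rho, chi_3> = (1/16)[1*(7)*conj(1) + 1*(3)*conj(1) + 2*(-3 - sqrt(2))*conj(-1) + 2*(1)*conj(1) + 2*(-3 + sqrt(2))*conj(-1) + 4*(-1)*conj(1) + 4*(1)*conj(-1)]
      = (1/16)[(7) + (3) + (2*sqrt(2) + 6) + (2) + (6 - 2*sqrt(2)) + (-4) + (-4)] = 16/16 = 1
  <chi_rho, chi_4> = (1/16)[1*(7)*conj(1) + 1*(3)*conj(1) + 2*(-3 - sqrt(2))*conj(-1) + 2*(1)*conj(1) + 2*(-3 + sqrt(2))*conj(-1) + 4*(-1)*conj(-1) + 4*(1)*conj(1)]
      = (1/16)[(7) + (3) + (2*sqrt(2) + 6) + (2) + (6 - 2*sqrt(2)) + (4) + (4)] = 32/16 = 2
  <chi_rho, chi_5> = (1/16)[1*(7)*conj(2) + 1*(3)*conj(-2) + 2*(-3 - sqrt(2))*conj(sqrt(2)) + 2*(1)*conj(0) + 2*(-3 + sqrt(2))*conj(-sqrt(2)) + 4*(-1)*conj(0) + 4*(1)*conj(0)]
      = (1/16)[(14) + (-6) + (-6*sqrt(2) - 4) + (0) + (-4 + 6*sqrt(2)) + (0) + (0)] = 0/16 = 0
  <chi_rho, chi_6> = (1/16)[1*(7)*conj(2) + 1*(3)*conj(2) + 2*(-3 - sqrt(2))*conj(0) + 2*(1)*conj(-2) + 2*(-3 + sqrt(2))*conj(0) + 4*(-1)*conj(0) + 4*(1)*conj(0)]
      = (1/16)[(14) + (6) + (0) + (-4) + (0) + (0) + (0)] = 16/16 = 1
  <chi_rho, chi_7> = (1/16)[1*(7)*conj(2) + 1*(3)*conj(-2) + 2*(-3 - sqrt(2))*conj(-sqrt(2)) + 2*(1)*conj(0) + 2*(-3 + sqrt(2))*conj(sqrt(2)) + 4*(-1)*conj(0) + 4*(1)*conj(0)]
      = (1/16)[(14) + (-6) + (4 + 6*sqrt(2)) + (0) + (4 - 6*sqrt(2)) + (0) + (0)] = 16/16 = 1
Dimension check: dim(rho) = sum (mult * dim) = 0*1 + 0*1 + 1*1 + 2*1 + 0*2 + 1*2 + 1*2 = 7 = chi_rho(e) = 7.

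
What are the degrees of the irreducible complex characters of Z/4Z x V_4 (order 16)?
Dimensions: 1, 1, 1, 1, 1, 1, 1, 1, 1, 1, 1, 1, 1, 1, 1, 1

Reasoning: There are 16 irreducibles (= number of conjugacy classes). Their dimensions d_i satisfy sum d_i^2 = |G| = 16: 1 + 1 + 1 + 1 + 1 + 1 + 1 + 1 + 1 + 1 + 1 + 1 + 1 + 1 + 1 + 1 = 16. (For the product with Z/4Z: each of the 4 1-dim characters of Z/4Z tensors with each irrep of V_4, giving 4 copies of each V_4-dimension.)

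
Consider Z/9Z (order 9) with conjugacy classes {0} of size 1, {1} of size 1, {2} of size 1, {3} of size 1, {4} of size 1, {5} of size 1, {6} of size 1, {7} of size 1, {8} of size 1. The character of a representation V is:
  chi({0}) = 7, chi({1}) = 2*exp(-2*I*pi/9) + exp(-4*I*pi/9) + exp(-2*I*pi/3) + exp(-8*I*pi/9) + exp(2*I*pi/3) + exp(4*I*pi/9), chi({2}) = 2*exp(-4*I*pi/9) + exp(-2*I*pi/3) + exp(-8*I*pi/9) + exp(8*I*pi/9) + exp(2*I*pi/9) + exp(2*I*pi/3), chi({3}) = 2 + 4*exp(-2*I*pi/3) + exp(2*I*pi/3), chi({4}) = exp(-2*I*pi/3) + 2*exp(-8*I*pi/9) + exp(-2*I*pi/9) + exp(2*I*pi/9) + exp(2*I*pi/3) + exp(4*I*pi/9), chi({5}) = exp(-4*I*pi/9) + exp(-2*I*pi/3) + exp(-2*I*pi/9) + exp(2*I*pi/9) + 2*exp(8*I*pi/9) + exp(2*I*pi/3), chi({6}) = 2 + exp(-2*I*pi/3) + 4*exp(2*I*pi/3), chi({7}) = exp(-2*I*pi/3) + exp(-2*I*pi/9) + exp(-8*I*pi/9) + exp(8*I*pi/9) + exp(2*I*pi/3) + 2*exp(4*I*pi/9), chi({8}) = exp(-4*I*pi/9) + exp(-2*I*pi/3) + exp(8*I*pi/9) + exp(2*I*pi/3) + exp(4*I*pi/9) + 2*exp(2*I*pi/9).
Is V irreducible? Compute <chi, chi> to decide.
Not irreducible (reducible): <chi, chi> = 9 > 1.

Argument: <chi, chi> = (1/|G|) sum_C |C| * |chi(C)|^2 = (1/9)[1*|7|^2 + 1*|2*exp(-2*I*pi/9) + exp(-4*I*pi/9) + exp(-2*I*pi/3) + exp(-8*I*pi/9) + exp(2*I*pi/3) + exp(4*I*pi/9)|^2 + 1*|2*exp(-4*I*pi/9) + exp(-2*I*pi/3) + exp(-8*I*pi/9) + exp(8*I*pi/9) + exp(2*I*pi/9) + exp(2*I*pi/3)|^2 + 1*|2 + 4*exp(-2*I*pi/3) + exp(2*I*pi/3)|^2 + 1*|exp(-2*I*pi/3) + 2*exp(-8*I*pi/9) + exp(-2*I*pi/9) + exp(2*I*pi/9) + exp(2*I*pi/3) + exp(4*I*pi/9)|^2 + 1*|exp(-4*I*pi/9) + exp(-2*I*pi/3) + exp(-2*I*pi/9) + exp(2*I*pi/9) + 2*exp(8*I*pi/9) + exp(2*I*pi/3)|^2 + 1*|2 + exp(-2*I*pi/3) + 4*exp(2*I*pi/3)|^2 + 1*|exp(-2*I*pi/3) + exp(-2*I*pi/9) + exp(-8*I*pi/9) + exp(8*I*pi/9) + exp(2*I*pi/3) + 2*exp(4*I*pi/9)|^2 + 1*|exp(-4*I*pi/9) + exp(-2*I*pi/3) + exp(8*I*pi/9) + exp(2*I*pi/3) + exp(4*I*pi/9) + 2*exp(2*I*pi/9)|^2]
  = (1/9)[(49) + (9 + 6*exp(-2*I*pi/3) + 4*exp(-4*I*pi/9) + 5*exp(-2*I*pi/9) + 5*exp(-8*I*pi/9) + 5*exp(8*I*pi/9) + 5*exp(2*I*pi/9) + 4*exp(4*I*pi/9) + 6*exp(2*I*pi/3)) + (9 + 6*exp(-2*I*pi/3) + 5*exp(-4*I*pi/9) + 5*exp(-2*I*pi/9) + 4*exp(-8*I*pi/9) + 4*exp(8*I*pi/9) + 5*exp(2*I*pi/9) + 5*exp(4*I*pi/9) + 6*exp(2*I*pi/3)) + (7) + (9 + 6*exp(-2*I*pi/3) + 5*exp(-4*I*pi/9) + 4*exp(-2*I*pi/9) + 5*exp(-8*I*pi/9) + 5*exp(8*I*pi/9) + 4*exp(2*I*pi/9) + 5*exp(4*I*pi/9) + 6*exp(2*I*pi/3)) + (9 + 6*exp(-2*I*pi/3) + 5*exp(-4*I*pi/9) + 4*exp(-2*I*pi/9) + 5*exp(-8*I*pi/9) + 5*exp(8*I*pi/9) + 4*exp(2*I*pi/9) + 5*exp(4*I*pi/9) + 6*exp(2*I*pi/3)) + (7) + (9 + 6*exp(-2*I*pi/3) + 5*exp(-4*I*pi/9) + 5*exp(-2*I*pi/9) + 4*exp(-8*I*pi/9) + 4*exp(8*I*pi/9) + 5*exp(2*I*pi/9) + 5*exp(4*I*pi/9) + 6*exp(2*I*pi/3)) + (9 + 6*exp(-2*I*pi/3) + 4*exp(-4*I*pi/9) + 5*exp(-2*I*pi/9) + 5*exp(-8*I*pi/9) + 5*exp(8*I*pi/9) + 5*exp(2*I*pi/9) + 4*exp(4*I*pi/9) + 6*exp(2*I*pi/3))] = 81/9 = 9.
(Exp terms are combined using exp(i*s)*conj(exp(i*t)) = exp(i*(s-t)), and sums of them are collapsed using the identity that for every m > 1 the m distinct m-th roots of unity sum to 0, e.g. 1 + exp(2*I*pi/3) + exp(-2*I*pi/3) = 0.)
A character is irreducible iff <chi, chi> = 1, so this representation is reducible.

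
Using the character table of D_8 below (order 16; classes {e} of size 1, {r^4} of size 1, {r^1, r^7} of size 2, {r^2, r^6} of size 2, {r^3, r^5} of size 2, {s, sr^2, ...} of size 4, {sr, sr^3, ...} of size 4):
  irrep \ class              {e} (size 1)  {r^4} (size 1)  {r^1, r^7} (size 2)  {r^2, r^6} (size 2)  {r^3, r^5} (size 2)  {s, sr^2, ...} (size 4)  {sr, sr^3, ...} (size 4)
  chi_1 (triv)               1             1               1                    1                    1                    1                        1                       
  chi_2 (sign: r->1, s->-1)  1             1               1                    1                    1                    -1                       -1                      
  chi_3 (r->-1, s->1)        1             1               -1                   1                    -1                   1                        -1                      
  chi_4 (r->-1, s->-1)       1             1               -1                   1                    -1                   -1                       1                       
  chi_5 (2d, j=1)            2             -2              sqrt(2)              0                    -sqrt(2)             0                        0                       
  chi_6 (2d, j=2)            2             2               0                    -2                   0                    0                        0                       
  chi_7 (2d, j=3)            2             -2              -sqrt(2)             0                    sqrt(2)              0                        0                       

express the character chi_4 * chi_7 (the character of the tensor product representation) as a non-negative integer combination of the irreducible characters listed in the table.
chi_4 tensor chi_7 = chi_5 (all other irreducibles have multiplicity 0).

Why: The character of a tensor product is the pointwise product (chi_4 * chi_7)(C) = chi_4(C) * chi_7(C):
  {e}: (1)*(2), {r^4}: (1)*(-2), {r^1, r^7}: (-1)*(-sqrt(2)), {r^2, r^6}: (1)*(0), {r^3, r^5}: (-1)*(sqrt(2)), {s, sr^2, ...}: (-1)*(0), {sr, sr^3, ...}: (1)*(0)
so (chi_4 * chi_7) takes values
  {e} -> 2, {r^4} -> -2, {r^1, r^7} -> sqrt(2), {r^2, r^6} -> 0, {r^3, r^5} -> -sqrt(2), {s, sr^2, ...} -> 0, {sr, sr^3, ...} -> 0.
Now take the inner product of this character with each irreducible chi from the table, <chi_4*chi_7, chi> = (1/16) sum_C |C| (chi_4*chi_7)(C) conj(chi(C)):
  <chi_4*chi_7, chi_1> = (1/16)[1*(2)*conj(1) + 1*(-2)*conj(1) + 2*(sqrt(2))*conj(1) + 2*(0)*conj(1) + 2*(-sqrt(2))*conj(1) + 4*(0)*conj(1) + 4*(0)*conj(1)]
      = (1/16)[(2) + (-2) + (2*sqrt(2)) + (0) + (-2*sqrt(2)) + (0) + (0)] = 0/16 = 0
  <chi_4*chi_7, chi_2> = (1/16)[1*(2)*conj(1) + 1*(-2)*conj(1) + 2*(sqrt(2))*conj(1) + 2*(0)*conj(1) + 2*(-sqrt(2))*conj(1) + 4*(0)*conj(-1) + 4*(0)*conj(-1)]
      = (1/16)[(2) + (-2) + (2*sqrt(2)) + (0) + (-2*sqrt(2)) + (0) + (0)] = 0/16 = 0
  <chi_4*chi_7, chi_3> = (1/16)[1*(2)*conj(1) + 1*(-2)*conj(1) + 2*(sqrt(2))*conj(-1) + 2*(0)*conj(1) + 2*(-sqrt(2))*conj(-1) + 4*(0)*conj(1) + 4*(0)*conj(-1)]
      = (1/16)[(2) + (-2) + (-2*sqrt(2)) + (0) + (2*sqrt(2)) + (0) + (0)] = 0/16 = 0
  <chi_4*chi_7, chi_4> = (1/16)[1*(2)*conj(1) + 1*(-2)*conj(1) + 2*(sqrt(2))*conj(-1) + 2*(0)*conj(1) + 2*(-sqrt(2))*conj(-1) + 4*(0)*conj(-1) + 4*(0)*conj(1)]
      = (1/16)[(2) + (-2) + (-2*sqrt(2)) + (0) + (2*sqrt(2)) + (0) + (0)] = 0/16 = 0
  <chi_4*chi_7, chi_5> = (1/16)[1*(2)*conj(2) + 1*(-2)*conj(-2) + 2*(sqrt(2))*conj(sqrt(2)) + 2*(0)*conj(0) + 2*(-sqrt(2))*conj(-sqrt(2)) + 4*(0)*conj(0) + 4*(0)*conj(0)]
      = (1/16)[(4) + (4) + (4) + (0) + (4) + (0) + (0)] = 16/16 = 1
  <chi_4*chi_7, chi_6> = (1/16)[1*(2)*conj(2) + 1*(-2)*conj(2) + 2*(sqrt(2))*conj(0) + 2*(0)*conj(-2) + 2*(-sqrt(2))*conj(0) + 4*(0)*conj(0) + 4*(0)*conj(0)]
      = (1/16)[(4) + (-4) + (0) + (0) + (0) + (0) + (0)] = 0/16 = 0
  <chi_4*chi_7, chi_7> = (1/16)[1*(2)*conj(2) + 1*(-2)*conj(-2) + 2*(sqrt(2))*conj(-sqrt(2)) + 2*(0)*conj(0) + 2*(-sqrt(2))*conj(sqrt(2)) + 4*(0)*conj(0) + 4*(0)*conj(0)]
      = (1/16)[(4) + (4) + (-4) + (0) + (-4) + (0) + (0)] = 0/16 = 0
Hence the multiplicities are chi_5: 1. Dimension check: dim(chi_4)*dim(chi_7) = 1*2 = 2 and sum (mult * dim) = 1*2 = 2.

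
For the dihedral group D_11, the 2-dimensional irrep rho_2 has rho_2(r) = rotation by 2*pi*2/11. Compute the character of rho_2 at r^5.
chi_{rho_2}(r^5) = 2*cos(2*pi*2*5/11) = 2*cos(2*pi/11)

Argument: rho_2(r^5) is rotation by angle 2*pi*2*5/11, whose trace is 2*cos(2*pi*2*5/11) = 2*cos(2*pi/11).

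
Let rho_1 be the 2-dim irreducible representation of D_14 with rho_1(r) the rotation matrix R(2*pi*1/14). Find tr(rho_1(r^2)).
chi_{rho_1}(r^2) = 2*cos(2*pi*1*2/14) = 2*cos(2*pi/7)

Derivation: rho_1(r^2) is rotation by angle 2*pi*1*2/14, whose trace is 2*cos(2*pi*1*2/14) = 2*cos(2*pi/7).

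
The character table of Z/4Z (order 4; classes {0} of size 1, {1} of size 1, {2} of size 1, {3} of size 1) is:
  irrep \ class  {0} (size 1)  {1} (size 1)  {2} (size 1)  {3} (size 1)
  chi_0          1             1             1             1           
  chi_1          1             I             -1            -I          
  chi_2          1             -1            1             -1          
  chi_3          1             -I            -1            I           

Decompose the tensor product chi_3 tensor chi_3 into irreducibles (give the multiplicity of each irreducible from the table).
chi_3 tensor chi_3 = chi_2 (all other irreducibles have multiplicity 0).

Solution. The character of a tensor product is the pointwise product (chi_3 * chi_3)(C) = chi_3(C) * chi_3(C):
  {0}: (1)*(1), {1}: (-I)*(-I), {2}: (-1)*(-1), {3}: (I)*(I)
so (chi_3 * chi_3) takes values
  {0} -> 1, {1} -> -1, {2} -> 1, {3} -> -1.
Now take the inner product of this character with each irreducible chi from the table, <chi_3*chi_3, chi> = (1/4) sum_C |C| (chi_3*chi_3)(C) conj(chi(C)):
  <chi_3*chi_3, chi_0> = (1/4)[1*(1)*conj(1) + 1*(-1)*conj(1) + 1*(1)*conj(1) + 1*(-1)*conj(1)]
      = (1/4)[(1) + (-1) + (1) + (-1)] = 0/4 = 0
  <chi_3*chi_3, chi_1> = (1/4)[1*(1)*conj(1) + 1*(-1)*conj(I) + 1*(1)*conj(-1) + 1*(-1)*conj(-I)]
      = (1/4)[(1) + (I) + (-1) + (-I)] = 0/4 = 0
  <chi_3*chi_3, chi_2> = (1/4)[1*(1)*conj(1) + 1*(-1)*conj(-1) + 1*(1)*conj(1) + 1*(-1)*conj(-1)]
      = (1/4)[(1) + (1) + (1) + (1)] = 4/4 = 1
  <chi_3*chi_3, chi_3> = (1/4)[1*(1)*conj(1) + 1*(-1)*conj(-I) + 1*(1)*conj(-1) + 1*(-1)*conj(I)]
      = (1/4)[(1) + (-I) + (-1) + (I)] = 0/4 = 0
(Exp terms are combined using exp(i*s)*conj(exp(i*t)) = exp(i*(s-t)), and sums of them are collapsed using the identity that for every m > 1 the m distinct m-th roots of unity sum to 0, e.g. 1 + exp(2*I*pi/3) + exp(-2*I*pi/3) = 0.)
Hence the multiplicities are chi_2: 1. Dimension check: dim(chi_3)*dim(chi_3) = 1*1 = 1 and sum (mult * dim) = 1*1 = 1.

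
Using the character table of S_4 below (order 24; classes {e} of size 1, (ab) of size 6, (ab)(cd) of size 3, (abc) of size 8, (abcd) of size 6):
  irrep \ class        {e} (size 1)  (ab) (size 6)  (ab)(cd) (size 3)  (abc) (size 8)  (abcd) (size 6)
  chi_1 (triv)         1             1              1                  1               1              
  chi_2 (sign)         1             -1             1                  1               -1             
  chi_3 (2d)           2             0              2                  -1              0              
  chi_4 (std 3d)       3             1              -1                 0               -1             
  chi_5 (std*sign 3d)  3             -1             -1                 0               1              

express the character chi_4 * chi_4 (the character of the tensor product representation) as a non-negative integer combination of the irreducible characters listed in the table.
chi_4 tensor chi_4 = chi_1 + chi_3 + chi_4 + chi_5 (all other irreducibles have multiplicity 0).

Justification: The character of a tensor product is the pointwise product (chi_4 * chi_4)(C) = chi_4(C) * chi_4(C):
  {e}: (3)*(3), (ab): (1)*(1), (ab)(cd): (-1)*(-1), (abc): (0)*(0), (abcd): (-1)*(-1)
so (chi_4 * chi_4) takes values
  {e} -> 9, (ab) -> 1, (ab)(cd) -> 1, (abc) -> 0, (abcd) -> 1.
Now take the inner product of this character with each irreducible chi from the table, <chi_4*chi_4, chi> = (1/24) sum_C |C| (chi_4*chi_4)(C) conj(chi(C)):
  <chi_4*chi_4, chi_1> = (1/24)[1*(9)*conj(1) + 6*(1)*conj(1) + 3*(1)*conj(1) + 8*(0)*conj(1) + 6*(1)*conj(1)]
      = (1/24)[(9) + (6) + (3) + (0) + (6)] = 24/24 = 1
  <chi_4*chi_4, chi_2> = (1/24)[1*(9)*conj(1) + 6*(1)*conj(-1) + 3*(1)*conj(1) + 8*(0)*conj(1) + 6*(1)*conj(-1)]
      = (1/24)[(9) + (-6) + (3) + (0) + (-6)] = 0/24 = 0
  <chi_4*chi_4, chi_3> = (1/24)[1*(9)*conj(2) + 6*(1)*conj(0) + 3*(1)*conj(2) + 8*(0)*conj(-1) + 6*(1)*conj(0)]
      = (1/24)[(18) + (0) + (6) + (0) + (0)] = 24/24 = 1
  <chi_4*chi_4, chi_4> = (1/24)[1*(9)*conj(3) + 6*(1)*conj(1) + 3*(1)*conj(-1) + 8*(0)*conj(0) + 6*(1)*conj(-1)]
      = (1/24)[(27) + (6) + (-3) + (0) + (-6)] = 24/24 = 1
  <chi_4*chi_4, chi_5> = (1/24)[1*(9)*conj(3) + 6*(1)*conj(-1) + 3*(1)*conj(-1) + 8*(0)*conj(0) + 6*(1)*conj(1)]
      = (1/24)[(27) + (-6) + (-3) + (0) + (6)] = 24/24 = 1
Hence the multiplicities are chi_1: 1, chi_3: 1, chi_4: 1, chi_5: 1. Dimension check: dim(chi_4)*dim(chi_4) = 3*3 = 9 and sum (mult * dim) = 1*1 + 1*2 + 1*3 + 1*3 = 9.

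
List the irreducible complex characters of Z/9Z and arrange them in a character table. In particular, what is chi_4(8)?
Character table of Z/9Z (irreps indexed chi_0,...,chi_8 with chi_k(m) = zeta_9^(k*m), zeta_9 = exp(2*pi*i/9)):
  irrep \ class  {0} (size 1)  {1} (size 1)    {2} (size 1)    {3} (size 1)    {4} (size 1)    {5} (size 1)    {6} (size 1)    {7} (size 1)    {8} (size 1)  
  chi_0          1             1               1               1               1               1               1               1               1             
  chi_1          1             exp(2*I*pi/9)   exp(4*I*pi/9)   exp(2*I*pi/3)   exp(8*I*pi/9)   exp(-8*I*pi/9)  exp(-2*I*pi/3)  exp(-4*I*pi/9)  exp(-2*I*pi/9)
  chi_2          1             exp(4*I*pi/9)   exp(8*I*pi/9)   exp(-2*I*pi/3)  exp(-2*I*pi/9)  exp(2*I*pi/9)   exp(2*I*pi/3)   exp(-8*I*pi/9)  exp(-4*I*pi/9)
  chi_3          1             exp(2*I*pi/3)   exp(-2*I*pi/3)  1               exp(2*I*pi/3)   exp(-2*I*pi/3)  1               exp(2*I*pi/3)   exp(-2*I*pi/3)
  chi_4          1             exp(8*I*pi/9)   exp(-2*I*pi/9)  exp(2*I*pi/3)   exp(-4*I*pi/9)  exp(4*I*pi/9)   exp(-2*I*pi/3)  exp(2*I*pi/9)   exp(-8*I*pi/9)
  chi_5          1             exp(-8*I*pi/9)  exp(2*I*pi/9)   exp(-2*I*pi/3)  exp(4*I*pi/9)   exp(-4*I*pi/9)  exp(2*I*pi/3)   exp(-2*I*pi/9)  exp(8*I*pi/9) 
  chi_6          1             exp(-2*I*pi/3)  exp(2*I*pi/3)   1               exp(-2*I*pi/3)  exp(2*I*pi/3)   1               exp(-2*I*pi/3)  exp(2*I*pi/3) 
  chi_7          1             exp(-4*I*pi/9)  exp(-8*I*pi/9)  exp(2*I*pi/3)   exp(2*I*pi/9)   exp(-2*I*pi/9)  exp(-2*I*pi/3)  exp(8*I*pi/9)   exp(4*I*pi/9) 
  chi_8          1             exp(-2*I*pi/9)  exp(-4*I*pi/9)  exp(-2*I*pi/3)  exp(-8*I*pi/9)  exp(8*I*pi/9)   exp(2*I*pi/3)   exp(4*I*pi/9)   exp(2*I*pi/9) 

Spot check: chi_4(8) = zeta_9^(4*8) = zeta_9^32 = exp(-8*I*pi/9).

Details: Z/9Z is abelian, so all 9 irreducible complex representations are 1-dimensional. They are given by chi_k(m) = zeta_9^(k*m) for k = 0,...,8. Row orthogonality: sum_m chi_k(m) conj(chi_l(m)) = 9 * [k = l].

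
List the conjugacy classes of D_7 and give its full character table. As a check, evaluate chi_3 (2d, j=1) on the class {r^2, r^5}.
Conjugacy classes: {e} of size 1, {r^1, r^6} of size 2, {r^2, r^5} of size 2, {r^3, r^4} of size 2, {s, sr, ..., sr^6} of size 7.
Character table:
  irrep \ class              {e} (size 1)  {r^1, r^6} (size 2)  {r^2, r^5} (size 2)  {r^3, r^4} (size 2)  {s, sr, ..., sr^6} (size 7)
  chi_1 (triv)               1             1                    1                    1                    1                          
  chi_2 (sign: r->1, s->-1)  1             1                    1                    1                    -1                         
  chi_3 (2d, j=1)            2             2*cos(2*pi/7)        -2*cos(3*pi/7)       -2*cos(pi/7)         0                          
  chi_4 (2d, j=2)            2             -2*cos(3*pi/7)       -2*cos(pi/7)         2*cos(2*pi/7)        0                          
  chi_5 (2d, j=3)            2             -2*cos(pi/7)         2*cos(2*pi/7)        -2*cos(3*pi/7)       0                          

Spot check: chi_3 (2d, j=1) on {r^2, r^5} = -2*cos(3*pi/7).

Reasoning: D_7 has order 2*7 = 14 with 5 conjugacy classes, hence 5 irreducibles. Sum of squared dims 1 + 1 + 4 + 4 + 4 = 14 = |G|. Linear characters come from the abelianisation; the 2-dimensional irreps have character r^k -> 2*cos(2*pi*j*k/7), reflections -> 0.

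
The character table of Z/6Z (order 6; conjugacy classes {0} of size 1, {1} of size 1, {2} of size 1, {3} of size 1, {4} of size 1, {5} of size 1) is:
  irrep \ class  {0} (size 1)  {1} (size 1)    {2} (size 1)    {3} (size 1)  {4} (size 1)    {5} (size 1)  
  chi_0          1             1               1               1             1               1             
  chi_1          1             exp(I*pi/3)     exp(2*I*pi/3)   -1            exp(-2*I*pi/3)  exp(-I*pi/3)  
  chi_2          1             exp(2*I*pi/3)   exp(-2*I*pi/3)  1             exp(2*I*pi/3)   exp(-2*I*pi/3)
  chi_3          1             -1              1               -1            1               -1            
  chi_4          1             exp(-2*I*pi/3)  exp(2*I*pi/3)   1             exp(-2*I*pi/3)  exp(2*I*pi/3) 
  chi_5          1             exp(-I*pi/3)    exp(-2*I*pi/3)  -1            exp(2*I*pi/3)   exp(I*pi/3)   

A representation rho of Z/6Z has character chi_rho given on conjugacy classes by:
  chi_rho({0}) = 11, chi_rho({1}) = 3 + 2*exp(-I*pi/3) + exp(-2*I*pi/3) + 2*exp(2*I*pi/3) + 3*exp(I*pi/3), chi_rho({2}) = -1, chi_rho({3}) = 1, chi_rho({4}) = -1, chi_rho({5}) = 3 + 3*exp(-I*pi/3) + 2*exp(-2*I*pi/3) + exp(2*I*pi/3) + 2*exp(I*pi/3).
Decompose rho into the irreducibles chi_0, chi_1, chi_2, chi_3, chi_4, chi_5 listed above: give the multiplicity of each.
Multiplicities: chi_0: 3, chi_1: 3, chi_2: 2, chi_3: 0, chi_4: 1, chi_5: 2.

Details: Use <chi_rho, chi> = (1/|G|) sum_C |C| * chi_rho(C) * conj(chi(C)) with |G| = 6 for each irreducible chi in the table:
  <chi_rho, chi_0> = (1/6)[1*(11)*conj(1) + 1*(3 + 2*exp(-I*pi/3) + exp(-2*I*pi/3) + 2*exp(2*I*pi/3) + 3*exp(I*pi/3))*conj(1) + 1*(-1)*conj(1) + 1*(1)*conj(1) + 1*(-1)*conj(1) + 1*(3 + 3*exp(-I*pi/3) + 2*exp(-2*I*pi/3) + exp(2*I*pi/3) + 2*exp(I*pi/3))*conj(1)]
      = (1/6)[(11) + (3 + 2*exp(-I*pi/3) + exp(-2*I*pi/3) + 2*exp(2*I*pi/3) + 3*exp(I*pi/3)) + (-1) + (1) + (-1) + (3 + 3*exp(-I*pi/3) + 2*exp(-2*I*pi/3) + exp(2*I*pi/3) + 2*exp(I*pi/3))] = 18/6 = 3
  <chi_rho, chi_1> = (1/6)[1*(11)*conj(1) + 1*(3 + 2*exp(-I*pi/3) + exp(-2*I*pi/3) + 2*exp(2*I*pi/3) + 3*exp(I*pi/3))*conj(exp(I*pi/3)) + 1*(-1)*conj(exp(2*I*pi/3)) + 1*(1)*conj(-1) + 1*(-1)*conj(exp(-2*I*pi/3)) + 1*(3 + 3*exp(-I*pi/3) + 2*exp(-2*I*pi/3) + exp(2*I*pi/3) + 2*exp(I*pi/3))*conj(exp(-I*pi/3))]
      = (1/6)[(11) + (2 + 3*exp(-I*pi/3) + 2*exp(-2*I*pi/3) + 2*exp(I*pi/3)) + (4 + 3*exp(-2*I*pi/3) + 4*exp(2*I*pi/3)) + (-1) + (4 + 4*exp(-2*I*pi/3) + 3*exp(2*I*pi/3)) + (2 + 2*exp(-I*pi/3) + 2*exp(2*I*pi/3) + 3*exp(I*pi/3))] = 18/6 = 3
  <chi_rho, chi_2> = (1/6)[1*(11)*conj(1) + 1*(3 + 2*exp(-I*pi/3) + exp(-2*I*pi/3) + 2*exp(2*I*pi/3) + 3*exp(I*pi/3))*conj(exp(2*I*pi/3)) + 1*(-1)*conj(exp(-2*I*pi/3)) + 1*(1)*conj(1) + 1*(-1)*conj(exp(2*I*pi/3)) + 1*(3 + 3*exp(-I*pi/3) + 2*exp(-2*I*pi/3) + exp(2*I*pi/3) + 2*exp(I*pi/3))*conj(exp(-2*I*pi/3))]
      = (1/6)[(11) + (3*exp(-2*I*pi/3) + 3*exp(-I*pi/3) + exp(2*I*pi/3)) + (4 + 4*exp(-2*I*pi/3) + 3*exp(2*I*pi/3)) + (1) + (4 + 3*exp(-2*I*pi/3) + 4*exp(2*I*pi/3)) + (exp(-2*I*pi/3) + 3*exp(2*I*pi/3) + 3*exp(I*pi/3))] = 12/6 = 2
  <chi_rho, chi_3> = (1/6)[1*(11)*conj(1) + 1*(3 + 2*exp(-I*pi/3) + exp(-2*I*pi/3) + 2*exp(2*I*pi/3) + 3*exp(I*pi/3))*conj(-1) + 1*(-1)*conj(1) + 1*(1)*conj(-1) + 1*(-1)*conj(1) + 1*(3 + 3*exp(-I*pi/3) + 2*exp(-2*I*pi/3) + exp(2*I*pi/3) + 2*exp(I*pi/3))*conj(-1)]
      = (1/6)[(11) + (-3 - 3*exp(I*pi/3) - 2*exp(2*I*pi/3) - exp(-2*I*pi/3) - 2*exp(-I*pi/3)) + (-1) + (-1) + (-1) + (-3 - 2*exp(I*pi/3) - exp(2*I*pi/3) - 2*exp(-2*I*pi/3) - 3*exp(-I*pi/3))] = 0/6 = 0
  <chi_rho, chi_4> = (1/6)[1*(11)*conj(1) + 1*(3 + 2*exp(-I*pi/3) + exp(-2*I*pi/3) + 2*exp(2*I*pi/3) + 3*exp(I*pi/3))*conj(exp(-2*I*pi/3)) + 1*(-1)*conj(exp(2*I*pi/3)) + 1*(1)*conj(1) + 1*(-1)*conj(exp(-2*I*pi/3)) + 1*(3 + 3*exp(-I*pi/3) + 2*exp(-2*I*pi/3) + exp(2*I*pi/3) + 2*exp(I*pi/3))*conj(exp(2*I*pi/3))]
      = (1/6)[(11) + (-2 + 2*exp(-2*I*pi/3) + 2*exp(I*pi/3) + 3*exp(2*I*pi/3)) + (4 + 3*exp(-2*I*pi/3) + 4*exp(2*I*pi/3)) + (1) + (4 + 4*exp(-2*I*pi/3) + 3*exp(2*I*pi/3)) + (-2 + 3*exp(-2*I*pi/3) + 2*exp(-I*pi/3) + 2*exp(2*I*pi/3))] = 6/6 = 1
  <chi_rho, chi_5> = (1/6)[1*(11)*conj(1) + 1*(3 + 2*exp(-I*pi/3) + exp(-2*I*pi/3) + 2*exp(2*I*pi/3) + 3*exp(I*pi/3))*conj(exp(-I*pi/3)) + 1*(-1)*conj(exp(-2*I*pi/3)) + 1*(1)*conj(-1) + 1*(-1)*conj(exp(2*I*pi/3)) + 1*(3 + 3*exp(-I*pi/3) + 2*exp(-2*I*pi/3) + exp(2*I*pi/3) + 2*exp(I*pi/3))*conj(exp(I*pi/3))]
      = (1/6)[(11) + (exp(-I*pi/3) + 3*exp(2*I*pi/3) + 3*exp(I*pi/3)) + (4 + 4*exp(-2*I*pi/3) + 3*exp(2*I*pi/3)) + (-1) + (4 + 3*exp(-2*I*pi/3) + 4*exp(2*I*pi/3)) + (3*exp(-2*I*pi/3) + 3*exp(-I*pi/3) + exp(I*pi/3))] = 12/6 = 2
(Exp terms are combined using exp(i*s)*conj(exp(i*t)) = exp(i*(s-t)), and sums of them are collapsed using the identity that for every m > 1 the m distinct m-th roots of unity sum to 0, e.g. 1 + exp(2*I*pi/3) + exp(-2*I*pi/3) = 0.)
Dimension check: dim(rho) = sum (mult * dim) = 3*1 + 3*1 + 2*1 + 0*1 + 1*1 + 2*1 = 11 = chi_rho(e) = 11.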